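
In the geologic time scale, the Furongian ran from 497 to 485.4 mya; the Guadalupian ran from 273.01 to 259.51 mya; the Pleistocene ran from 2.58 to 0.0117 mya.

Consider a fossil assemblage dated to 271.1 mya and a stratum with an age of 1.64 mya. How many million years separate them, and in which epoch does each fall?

269.46 million years apart; the first in the Guadalupian, the second in the Pleistocene

Elapsed time: 271.1 − 1.64 = 269.46 Myr.
271.1 Ma lies within 273.01–259.51 Ma: Guadalupian.
1.64 Ma lies within 2.58–0.0117 Ma: Pleistocene.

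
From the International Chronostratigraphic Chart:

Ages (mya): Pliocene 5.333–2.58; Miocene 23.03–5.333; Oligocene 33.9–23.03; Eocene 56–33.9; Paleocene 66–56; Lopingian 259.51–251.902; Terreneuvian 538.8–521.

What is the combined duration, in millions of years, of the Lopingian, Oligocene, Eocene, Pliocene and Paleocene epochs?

Duration is start − end for each: (259.51 − 251.902) + (33.9 − 23.03) + (56 − 33.9) + (5.333 − 2.58) + (66 − 56).
That is 7.608 + 10.87 + 22.1 + 2.753 + 10, which totals 53.331 million years.

53.331 million years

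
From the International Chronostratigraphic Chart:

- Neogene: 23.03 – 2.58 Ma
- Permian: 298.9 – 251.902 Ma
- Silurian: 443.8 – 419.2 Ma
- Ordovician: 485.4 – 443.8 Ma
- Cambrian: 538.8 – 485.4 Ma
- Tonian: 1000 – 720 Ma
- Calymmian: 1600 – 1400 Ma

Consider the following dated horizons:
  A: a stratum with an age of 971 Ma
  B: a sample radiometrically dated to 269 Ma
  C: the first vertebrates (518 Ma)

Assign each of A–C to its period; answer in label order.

A: 971 Ma lies in 1000–720 Ma, so Tonian.
B: 269 Ma lies in 298.9–251.902 Ma, so Permian.
C: 518 Ma lies in 538.8–485.4 Ma, so Cambrian.

A — Tonian; B — Permian; C — Cambrian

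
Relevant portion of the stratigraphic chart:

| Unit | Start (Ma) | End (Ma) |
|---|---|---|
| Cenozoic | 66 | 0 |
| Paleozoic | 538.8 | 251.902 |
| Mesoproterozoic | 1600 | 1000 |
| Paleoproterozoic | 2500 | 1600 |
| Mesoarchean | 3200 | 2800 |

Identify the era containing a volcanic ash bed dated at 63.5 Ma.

Cenozoic

63.5 Ma lies between 66 and 0 Ma, so it falls in the Cenozoic.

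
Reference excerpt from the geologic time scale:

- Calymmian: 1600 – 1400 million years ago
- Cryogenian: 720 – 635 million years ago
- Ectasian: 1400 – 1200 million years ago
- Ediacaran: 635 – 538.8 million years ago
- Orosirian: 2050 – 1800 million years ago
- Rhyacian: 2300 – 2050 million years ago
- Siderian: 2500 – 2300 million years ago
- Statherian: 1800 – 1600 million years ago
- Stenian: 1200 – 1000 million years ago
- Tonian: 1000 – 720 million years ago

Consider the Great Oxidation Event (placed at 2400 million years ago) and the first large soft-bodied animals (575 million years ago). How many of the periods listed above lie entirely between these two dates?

2400 Ma sits inside the Siderian (2500–2300) and 575 Ma inside the Ediacaran (635–538.8); neither of those is wholly between the two dates.
The listed periods lying completely between them are Rhyacian, Orosirian, Statherian, Calymmian, Ectasian, Stenian, Tonian, Cryogenian — 8 in all.

8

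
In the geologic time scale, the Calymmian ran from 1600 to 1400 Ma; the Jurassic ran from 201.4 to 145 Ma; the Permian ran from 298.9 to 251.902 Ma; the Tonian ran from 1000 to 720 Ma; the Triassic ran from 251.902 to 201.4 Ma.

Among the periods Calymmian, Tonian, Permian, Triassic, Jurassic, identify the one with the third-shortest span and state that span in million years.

Start − end for each: Calymmian 1600 − 1400 = 200; Tonian 1000 − 720 = 280; Permian 298.9 − 251.902 = 46.998; Triassic 251.902 − 201.4 = 50.502; Jurassic 201.4 − 145 = 56.4.
Ranking these from shortest: Permian < Triassic < Jurassic < Calymmian < Tonian.
Position 3 in that ranking is Jurassic, which lasted 56.4 Myr.

Jurassic, 56.4 million years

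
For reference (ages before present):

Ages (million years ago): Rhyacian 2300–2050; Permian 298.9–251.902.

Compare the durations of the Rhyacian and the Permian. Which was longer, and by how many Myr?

Rhyacian: 2300 − 2050 = 250 Myr.
Permian: 298.9 − 251.902 = 46.998 Myr.
Difference: 250 − 46.998 = 203.002 Myr, so the Rhyacian was longer.

Rhyacian, by 203.002 million years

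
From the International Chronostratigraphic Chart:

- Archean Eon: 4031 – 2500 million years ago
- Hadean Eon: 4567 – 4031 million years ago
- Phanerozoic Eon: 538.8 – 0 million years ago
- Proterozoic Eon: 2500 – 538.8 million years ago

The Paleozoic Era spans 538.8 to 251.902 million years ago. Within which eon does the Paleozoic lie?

Phanerozoic

The Paleozoic (538.8–251.902 Ma) lies entirely within 538.8–0 Ma, the Phanerozoic Eon.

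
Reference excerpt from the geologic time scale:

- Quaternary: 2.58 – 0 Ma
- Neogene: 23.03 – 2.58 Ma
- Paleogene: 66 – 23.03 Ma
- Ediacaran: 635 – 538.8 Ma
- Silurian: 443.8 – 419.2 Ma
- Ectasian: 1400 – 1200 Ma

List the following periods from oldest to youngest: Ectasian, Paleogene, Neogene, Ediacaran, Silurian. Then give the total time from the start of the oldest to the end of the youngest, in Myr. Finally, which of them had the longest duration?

Ectasian → Ediacaran → Silurian → Paleogene → Neogene; total span 1397.42 Myr; longest is Ectasian

From the excerpt: Ectasian 1400–1200; Paleogene 66–23.03; Neogene 23.03–2.58; Ediacaran 635–538.8; Silurian 443.8–419.2 (Ma).
Larger Ma is earlier, so the oldest is Ectasian and the youngest is Neogene; oldest to youngest: Ectasian, Ediacaran, Silurian, Paleogene, Neogene.
Oldest start 1400 minus youngest end 2.58 gives 1397.42 Myr overall.
Individual lengths (start − end): Paleogene 42.97; Neogene 20.45; Ediacaran 96.2; Silurian 24.6; Ectasian 200. The largest is Ectasian at 200 Myr.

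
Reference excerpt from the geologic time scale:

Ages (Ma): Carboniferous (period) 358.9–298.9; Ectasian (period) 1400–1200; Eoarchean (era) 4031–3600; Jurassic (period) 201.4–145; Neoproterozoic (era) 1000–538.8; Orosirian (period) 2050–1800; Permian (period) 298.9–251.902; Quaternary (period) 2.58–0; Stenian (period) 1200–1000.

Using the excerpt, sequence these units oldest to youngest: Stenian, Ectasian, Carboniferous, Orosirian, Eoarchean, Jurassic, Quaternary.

Eoarchean, Orosirian, Ectasian, Stenian, Carboniferous, Jurassic, Quaternary

Sorting by start age (descending Ma, since larger Ma = older): Eoarchean began 4031, Orosirian began 2050, Ectasian began 1400, Stenian began 1200, Carboniferous began 358.9, Jurassic began 201.4, Quaternary began 2.58.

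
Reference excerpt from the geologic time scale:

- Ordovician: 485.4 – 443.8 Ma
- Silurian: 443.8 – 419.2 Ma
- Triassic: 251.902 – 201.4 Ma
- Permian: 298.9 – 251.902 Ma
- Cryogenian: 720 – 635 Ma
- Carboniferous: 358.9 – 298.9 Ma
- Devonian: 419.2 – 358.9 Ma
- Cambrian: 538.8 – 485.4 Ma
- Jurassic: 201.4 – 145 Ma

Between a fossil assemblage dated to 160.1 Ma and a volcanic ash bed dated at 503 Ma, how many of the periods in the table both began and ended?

503 Ma sits inside the Cambrian (538.8–485.4) and 160.1 Ma inside the Jurassic (201.4–145); neither of those is wholly between the two dates.
The listed periods lying completely between them are Ordovician, Silurian, Devonian, Carboniferous, Permian, Triassic — 6 in all.

6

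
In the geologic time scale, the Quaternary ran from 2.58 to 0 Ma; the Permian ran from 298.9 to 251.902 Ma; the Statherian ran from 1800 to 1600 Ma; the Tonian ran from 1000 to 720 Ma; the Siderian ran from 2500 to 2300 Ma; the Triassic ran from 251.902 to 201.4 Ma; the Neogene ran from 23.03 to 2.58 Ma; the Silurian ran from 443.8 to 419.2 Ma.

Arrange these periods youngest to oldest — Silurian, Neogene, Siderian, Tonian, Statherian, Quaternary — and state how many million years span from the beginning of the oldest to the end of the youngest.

Start ages (Ma): Siderian 2500, Statherian 1800, Tonian 1000, Silurian 443.8, Neogene 23.03, Quaternary 2.58.
Ordered youngest to oldest: Quaternary, Neogene, Silurian, Tonian, Statherian, Siderian.
Span = 2500 − 0 = 2500 Myr.

Quaternary → Neogene → Silurian → Tonian → Statherian → Siderian; total span 2500 Myr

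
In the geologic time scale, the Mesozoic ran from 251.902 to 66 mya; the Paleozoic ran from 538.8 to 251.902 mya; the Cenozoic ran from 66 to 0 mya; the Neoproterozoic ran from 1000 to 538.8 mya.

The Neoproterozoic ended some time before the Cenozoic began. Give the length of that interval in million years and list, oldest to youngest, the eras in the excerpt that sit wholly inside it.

472.8 million years; Paleozoic, Mesozoic

The Neoproterozoic closes at 538.8 Ma and the Cenozoic opens at 66 Ma, so the interval is 538.8 − 66 = 472.8 Myr.
An era fits inside if it starts at or after 538.8 Ma and ends at or before 66 Ma; oldest first that gives Paleozoic, Mesozoic.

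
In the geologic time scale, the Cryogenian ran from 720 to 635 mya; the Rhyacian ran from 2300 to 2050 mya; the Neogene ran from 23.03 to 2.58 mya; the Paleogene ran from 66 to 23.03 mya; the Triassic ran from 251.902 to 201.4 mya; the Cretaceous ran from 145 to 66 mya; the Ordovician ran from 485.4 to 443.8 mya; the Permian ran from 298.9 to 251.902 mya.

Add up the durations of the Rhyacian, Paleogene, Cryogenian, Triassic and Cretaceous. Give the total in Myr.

Each duration: Rhyacian = 250; Paleogene = 42.97; Cryogenian = 85; Triassic = 50.502; Cretaceous = 79.
Sum: 250 + 42.97 + 85 + 50.502 + 79 = 507.472 Myr.

507.472 million years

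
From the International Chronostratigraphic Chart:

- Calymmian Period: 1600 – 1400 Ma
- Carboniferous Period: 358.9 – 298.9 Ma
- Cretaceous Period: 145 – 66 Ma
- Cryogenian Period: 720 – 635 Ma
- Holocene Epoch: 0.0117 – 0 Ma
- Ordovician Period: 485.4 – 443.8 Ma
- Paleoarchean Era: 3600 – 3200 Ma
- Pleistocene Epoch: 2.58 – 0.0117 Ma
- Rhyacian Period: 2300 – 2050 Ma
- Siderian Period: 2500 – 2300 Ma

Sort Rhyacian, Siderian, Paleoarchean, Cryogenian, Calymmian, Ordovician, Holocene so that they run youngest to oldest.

Holocene → Ordovician → Cryogenian → Calymmian → Rhyacian → Siderian → Paleoarchean

The oldest of these is Paleoarchean (starts 3600 Ma) and the youngest is Holocene (ends 0 Ma).
In between, by decreasing start age: Siderian (2500), Rhyacian (2300), Calymmian (1600), Cryogenian (720), Ordovician (485.4).
Listing youngest first means reversing that sequence.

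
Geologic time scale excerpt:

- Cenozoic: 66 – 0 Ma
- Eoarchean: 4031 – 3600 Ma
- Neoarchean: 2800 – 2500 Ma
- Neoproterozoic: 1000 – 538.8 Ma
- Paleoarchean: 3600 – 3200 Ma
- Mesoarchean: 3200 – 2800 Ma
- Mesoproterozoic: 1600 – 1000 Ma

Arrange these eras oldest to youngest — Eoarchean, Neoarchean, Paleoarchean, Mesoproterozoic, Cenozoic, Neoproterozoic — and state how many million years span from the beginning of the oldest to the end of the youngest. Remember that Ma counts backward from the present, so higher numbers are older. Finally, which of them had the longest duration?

From the excerpt: Eoarchean 4031–3600; Neoarchean 2800–2500; Paleoarchean 3600–3200; Mesoproterozoic 1600–1000; Cenozoic 66–0; Neoproterozoic 1000–538.8 (Ma).
Larger Ma is earlier, so the oldest is Eoarchean and the youngest is Cenozoic; oldest to youngest: Eoarchean, Paleoarchean, Neoarchean, Mesoproterozoic, Neoproterozoic, Cenozoic.
Oldest start 4031 minus youngest end 0 gives 4031 Myr overall.
Individual lengths (start − end): Paleoarchean 400; Cenozoic 66; Eoarchean 431; Neoarchean 300; Mesoproterozoic 600; Neoproterozoic 461.2. The largest is Mesoproterozoic at 600 Myr.

Eoarchean → Paleoarchean → Neoarchean → Mesoproterozoic → Neoproterozoic → Cenozoic; total span 4031 Myr; longest is Mesoproterozoic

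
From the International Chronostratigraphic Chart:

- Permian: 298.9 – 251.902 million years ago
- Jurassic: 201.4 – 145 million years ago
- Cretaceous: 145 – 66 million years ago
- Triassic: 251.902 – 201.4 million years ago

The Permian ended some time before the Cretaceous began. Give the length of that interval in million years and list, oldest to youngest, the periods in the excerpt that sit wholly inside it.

The Permian closes at 251.902 Ma and the Cretaceous opens at 145 Ma, so the interval is 251.902 − 145 = 106.902 Myr.
A period fits inside if it starts at or after 251.902 Ma and ends at or before 145 Ma; oldest first that gives Triassic, Jurassic.

106.902 million years; Triassic, Jurassic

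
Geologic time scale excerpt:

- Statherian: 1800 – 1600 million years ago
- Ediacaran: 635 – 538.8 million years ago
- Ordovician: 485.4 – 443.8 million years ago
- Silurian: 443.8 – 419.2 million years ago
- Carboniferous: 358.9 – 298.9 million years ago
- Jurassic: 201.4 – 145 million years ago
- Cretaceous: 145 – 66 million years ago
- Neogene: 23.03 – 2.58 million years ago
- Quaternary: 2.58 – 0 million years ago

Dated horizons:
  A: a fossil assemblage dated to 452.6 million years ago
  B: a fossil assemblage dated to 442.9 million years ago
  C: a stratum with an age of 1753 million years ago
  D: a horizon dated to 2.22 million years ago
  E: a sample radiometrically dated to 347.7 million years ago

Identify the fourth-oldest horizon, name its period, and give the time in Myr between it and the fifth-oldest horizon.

Sorted oldest-first by Ma: C (1753), A (452.6), B (442.9), E (347.7), D (2.22).
The fourth oldest is E at 347.7 Ma, which lies in 358.9–298.9 Ma: the Carboniferous.
The fifth oldest is D at 2.22 Ma; separation = |347.7 − 2.22| = 345.48 Myr.

E, in the Carboniferous; 345.48 million years to D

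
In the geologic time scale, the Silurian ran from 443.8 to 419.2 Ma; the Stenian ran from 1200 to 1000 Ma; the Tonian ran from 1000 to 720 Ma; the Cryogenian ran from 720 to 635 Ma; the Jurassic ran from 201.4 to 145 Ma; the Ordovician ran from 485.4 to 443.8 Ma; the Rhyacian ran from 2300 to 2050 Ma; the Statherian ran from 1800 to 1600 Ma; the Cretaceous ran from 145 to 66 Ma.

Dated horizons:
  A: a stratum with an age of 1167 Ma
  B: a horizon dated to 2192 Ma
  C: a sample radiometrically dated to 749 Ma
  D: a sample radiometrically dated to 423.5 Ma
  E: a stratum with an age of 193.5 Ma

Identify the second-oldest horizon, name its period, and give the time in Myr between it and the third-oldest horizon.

A, in the Stenian; 418 million years to C

Sorted oldest-first by Ma: B (2192), A (1167), C (749), D (423.5), E (193.5).
The second oldest is A at 1167 Ma, which lies in 1200–1000 Ma: the Stenian.
The third oldest is C at 749 Ma; separation = |1167 − 749| = 418 Myr.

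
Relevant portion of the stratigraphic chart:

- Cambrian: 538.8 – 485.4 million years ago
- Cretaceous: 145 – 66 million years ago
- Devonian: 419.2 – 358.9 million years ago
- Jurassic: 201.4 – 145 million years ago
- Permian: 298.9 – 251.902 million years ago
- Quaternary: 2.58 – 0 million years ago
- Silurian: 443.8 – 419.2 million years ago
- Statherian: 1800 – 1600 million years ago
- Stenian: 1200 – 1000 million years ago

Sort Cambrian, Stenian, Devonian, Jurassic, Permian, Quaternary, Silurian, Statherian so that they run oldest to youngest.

Read off each span (Ma): Cambrian 538.8–485.4; Stenian 1200–1000; Devonian 419.2–358.9; Jurassic 201.4–145; Permian 298.9–251.902; Quaternary 2.58–0; Silurian 443.8–419.2; Statherian 1800–1600.
Larger Ma is older, so oldest→youngest is Statherian, Stenian, Cambrian, Silurian, Devonian, Permian, Jurassic, Quaternary.

Statherian, Stenian, Cambrian, Silurian, Devonian, Permian, Jurassic, Quaternary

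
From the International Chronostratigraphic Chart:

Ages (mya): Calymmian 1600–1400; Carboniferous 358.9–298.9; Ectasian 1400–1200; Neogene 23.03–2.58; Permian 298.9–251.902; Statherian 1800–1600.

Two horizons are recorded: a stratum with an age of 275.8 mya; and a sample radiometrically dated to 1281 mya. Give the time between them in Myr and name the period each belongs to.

1005.2 million years apart; the first in the Permian, the second in the Ectasian

Elapsed time: 1281 − 275.8 = 1005.2 Myr.
275.8 Ma lies within 298.9–251.902 Ma: Permian.
1281 Ma lies within 1400–1200 Ma: Ectasian.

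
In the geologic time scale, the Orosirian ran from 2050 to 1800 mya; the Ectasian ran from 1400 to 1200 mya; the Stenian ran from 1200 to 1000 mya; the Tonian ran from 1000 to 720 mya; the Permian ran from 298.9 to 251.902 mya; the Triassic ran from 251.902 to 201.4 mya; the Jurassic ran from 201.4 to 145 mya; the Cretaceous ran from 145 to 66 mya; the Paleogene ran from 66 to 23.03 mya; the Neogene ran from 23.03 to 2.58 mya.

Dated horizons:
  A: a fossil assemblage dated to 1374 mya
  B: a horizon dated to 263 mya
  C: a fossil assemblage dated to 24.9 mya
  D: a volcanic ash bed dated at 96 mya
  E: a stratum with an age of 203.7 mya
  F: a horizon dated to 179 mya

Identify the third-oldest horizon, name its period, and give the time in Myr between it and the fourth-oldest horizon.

E, in the Triassic; 24.7 million years to F

Sorted oldest-first by Ma: A (1374), B (263), E (203.7), F (179), D (96), C (24.9).
The third oldest is E at 203.7 Ma, which lies in 251.902–201.4 Ma: the Triassic.
The fourth oldest is F at 179 Ma; separation = |203.7 − 179| = 24.7 Myr.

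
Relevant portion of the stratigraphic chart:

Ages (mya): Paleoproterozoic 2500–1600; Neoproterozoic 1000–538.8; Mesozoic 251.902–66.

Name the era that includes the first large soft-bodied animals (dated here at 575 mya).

575 Ma lies between 1000 and 538.8 Ma, so it falls in the Neoproterozoic.

Neoproterozoic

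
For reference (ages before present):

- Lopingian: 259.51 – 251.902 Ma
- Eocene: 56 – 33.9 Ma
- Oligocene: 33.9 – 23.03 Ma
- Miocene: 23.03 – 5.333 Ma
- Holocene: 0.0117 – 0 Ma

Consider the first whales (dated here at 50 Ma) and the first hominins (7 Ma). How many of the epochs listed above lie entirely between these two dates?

1

50 Ma sits inside the Eocene (56–33.9) and 7 Ma inside the Miocene (23.03–5.333); neither of those is wholly between the two dates.
The listed epochs lying completely between them are Oligocene — 1 in all.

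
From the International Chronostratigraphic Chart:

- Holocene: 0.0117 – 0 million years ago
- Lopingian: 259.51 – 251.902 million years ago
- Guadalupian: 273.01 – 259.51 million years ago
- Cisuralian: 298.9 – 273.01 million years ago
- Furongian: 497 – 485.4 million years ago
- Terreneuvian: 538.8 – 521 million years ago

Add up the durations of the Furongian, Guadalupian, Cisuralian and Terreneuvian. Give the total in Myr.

68.79 million years

Each duration: Furongian = 11.6; Guadalupian = 13.5; Cisuralian = 25.89; Terreneuvian = 17.8.
Sum: 11.6 + 13.5 + 25.89 + 17.8 = 68.79 Myr.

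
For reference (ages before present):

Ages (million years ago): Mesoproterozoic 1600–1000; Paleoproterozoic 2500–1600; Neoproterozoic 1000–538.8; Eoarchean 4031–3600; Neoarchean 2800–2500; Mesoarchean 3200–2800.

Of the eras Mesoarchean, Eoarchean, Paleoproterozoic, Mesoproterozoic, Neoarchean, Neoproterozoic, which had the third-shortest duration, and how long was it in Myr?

Eoarchean, 431 million years

Start − end for each: Mesoarchean 3200 − 2800 = 400; Eoarchean 4031 − 3600 = 431; Paleoproterozoic 2500 − 1600 = 900; Mesoproterozoic 1600 − 1000 = 600; Neoarchean 2800 − 2500 = 300; Neoproterozoic 1000 − 538.8 = 461.2.
Ranking these from shortest: Neoarchean < Mesoarchean < Eoarchean < Neoproterozoic < Mesoproterozoic < Paleoproterozoic.
Position 3 in that ranking is Eoarchean, which lasted 431 Myr.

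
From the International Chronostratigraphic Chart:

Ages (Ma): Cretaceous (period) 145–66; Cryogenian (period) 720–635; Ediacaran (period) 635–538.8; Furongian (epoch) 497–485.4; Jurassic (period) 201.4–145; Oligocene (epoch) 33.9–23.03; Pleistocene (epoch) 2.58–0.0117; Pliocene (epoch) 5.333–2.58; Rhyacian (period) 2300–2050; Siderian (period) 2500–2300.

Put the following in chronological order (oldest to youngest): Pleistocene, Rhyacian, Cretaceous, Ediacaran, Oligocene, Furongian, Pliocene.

Rhyacian, then Ediacaran, then Furongian, then Cretaceous, then Oligocene, then Pliocene, then Pleistocene

Read off each span (Ma): Pleistocene 2.58–0.0117; Rhyacian 2300–2050; Cretaceous 145–66; Ediacaran 635–538.8; Oligocene 33.9–23.03; Furongian 497–485.4; Pliocene 5.333–2.58.
Larger Ma is older, so oldest→youngest is Rhyacian, Ediacaran, Furongian, Cretaceous, Oligocene, Pliocene, Pleistocene.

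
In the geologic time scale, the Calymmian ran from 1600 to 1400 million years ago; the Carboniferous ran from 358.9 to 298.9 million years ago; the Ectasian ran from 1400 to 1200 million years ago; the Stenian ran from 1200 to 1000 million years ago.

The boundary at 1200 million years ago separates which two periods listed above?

Ectasian and Stenian

The Ectasian ends at 1200 million years ago and the Stenian begins at 1200 million years ago, so they share that boundary.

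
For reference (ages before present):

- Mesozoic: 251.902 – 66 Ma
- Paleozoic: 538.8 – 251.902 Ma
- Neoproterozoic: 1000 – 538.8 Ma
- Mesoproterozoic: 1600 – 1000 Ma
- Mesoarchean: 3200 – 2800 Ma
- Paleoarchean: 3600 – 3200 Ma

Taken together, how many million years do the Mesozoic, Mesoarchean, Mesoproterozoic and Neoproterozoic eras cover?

Each duration: Mesozoic = 185.902; Mesoarchean = 400; Mesoproterozoic = 600; Neoproterozoic = 461.2.
Sum: 185.902 + 400 + 600 + 461.2 = 1647.102 Myr.

1647.102 million years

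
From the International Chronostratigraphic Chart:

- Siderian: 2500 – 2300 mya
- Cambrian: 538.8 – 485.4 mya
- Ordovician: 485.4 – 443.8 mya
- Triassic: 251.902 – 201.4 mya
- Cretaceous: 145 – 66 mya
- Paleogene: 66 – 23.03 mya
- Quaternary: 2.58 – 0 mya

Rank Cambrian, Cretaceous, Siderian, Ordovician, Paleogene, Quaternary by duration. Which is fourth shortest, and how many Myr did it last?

Durations: Cambrian 53.4; Cretaceous 79; Siderian 200; Ordovician 41.6; Paleogene 42.97; Quaternary 2.58 Myr.
Sorted shortest-first: Quaternary (2.58), Ordovician (41.6), Paleogene (42.97), Cambrian (53.4), Cretaceous (79), Siderian (200).
The fourth shortest is Cambrian at 53.4 Myr.

Cambrian, 53.4 million years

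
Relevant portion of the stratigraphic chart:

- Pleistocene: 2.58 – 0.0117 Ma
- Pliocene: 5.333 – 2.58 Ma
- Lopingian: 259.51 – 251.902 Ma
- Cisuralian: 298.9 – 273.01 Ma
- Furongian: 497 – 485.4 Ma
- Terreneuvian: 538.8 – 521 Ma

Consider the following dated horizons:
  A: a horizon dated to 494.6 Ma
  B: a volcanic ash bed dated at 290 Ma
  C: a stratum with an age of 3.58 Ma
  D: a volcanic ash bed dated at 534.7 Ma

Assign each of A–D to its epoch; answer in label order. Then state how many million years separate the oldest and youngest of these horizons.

A — Furongian; B — Cisuralian; C — Pliocene; D — Terreneuvian; span 531.12 million years

Match each age against the start–end ranges in the excerpt: A = 494.6 Ma → Furongian (497–485.4); B = 290 Ma → Cisuralian (298.9–273.01); C = 3.58 Ma → Pliocene (5.333–2.58); D = 534.7 Ma → Terreneuvian (538.8–521).
The largest age is 534.7 Ma and the smallest is 3.58 Ma; their difference is 531.12 Myr.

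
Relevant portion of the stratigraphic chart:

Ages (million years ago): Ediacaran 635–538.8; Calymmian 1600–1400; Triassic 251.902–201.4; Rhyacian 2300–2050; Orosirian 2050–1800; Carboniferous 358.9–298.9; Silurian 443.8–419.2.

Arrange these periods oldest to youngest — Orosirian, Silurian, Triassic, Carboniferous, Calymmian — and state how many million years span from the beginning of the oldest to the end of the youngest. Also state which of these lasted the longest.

Orosirian, Calymmian, Silurian, Carboniferous, Triassic; total span 1848.6 Myr; longest is Orosirian

Start ages (Ma): Orosirian 2050, Calymmian 1600, Silurian 443.8, Carboniferous 358.9, Triassic 251.902.
Ordered oldest to youngest: Orosirian, Calymmian, Silurian, Carboniferous, Triassic.
Span = 2050 − 201.4 = 1848.6 Myr.
Durations: Carboniferous 60, Orosirian 250, Triassic 50.502, Calymmian 200, Silurian 24.6 → longest is Orosirian (250 Myr).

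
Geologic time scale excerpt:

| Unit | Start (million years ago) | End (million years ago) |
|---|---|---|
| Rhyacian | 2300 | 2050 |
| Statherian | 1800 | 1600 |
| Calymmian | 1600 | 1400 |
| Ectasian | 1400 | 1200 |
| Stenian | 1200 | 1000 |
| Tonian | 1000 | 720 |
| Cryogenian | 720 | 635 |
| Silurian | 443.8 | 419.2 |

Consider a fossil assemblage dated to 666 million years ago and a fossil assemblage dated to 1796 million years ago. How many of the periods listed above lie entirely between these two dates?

The older date is 1796 Ma and the younger is 666 Ma.
Periods with start < 1796 and end > 666 Ma: Calymmian (1600–1400), Ectasian (1400–1200), Stenian (1200–1000), Tonian (1000–720).
That is 4 complete periods.

4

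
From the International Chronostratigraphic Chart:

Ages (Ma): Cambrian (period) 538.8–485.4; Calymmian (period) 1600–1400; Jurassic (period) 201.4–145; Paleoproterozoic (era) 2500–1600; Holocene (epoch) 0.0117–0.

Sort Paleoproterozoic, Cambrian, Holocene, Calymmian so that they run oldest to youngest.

Paleoproterozoic, Calymmian, Cambrian, Holocene

The oldest of these is Paleoproterozoic (starts 2500 Ma) and the youngest is Holocene (ends 0 Ma).
In between, by decreasing start age: Calymmian (1600), Cambrian (538.8).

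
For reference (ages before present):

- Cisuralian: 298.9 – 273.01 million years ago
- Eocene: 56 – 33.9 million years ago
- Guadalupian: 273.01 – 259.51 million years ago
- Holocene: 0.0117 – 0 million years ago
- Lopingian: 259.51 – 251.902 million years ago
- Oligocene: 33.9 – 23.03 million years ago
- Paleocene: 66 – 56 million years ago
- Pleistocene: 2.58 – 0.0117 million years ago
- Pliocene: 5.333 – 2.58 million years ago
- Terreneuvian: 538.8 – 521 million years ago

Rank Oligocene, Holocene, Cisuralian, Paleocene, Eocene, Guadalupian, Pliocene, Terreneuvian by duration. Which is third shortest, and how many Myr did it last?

Paleocene, 10 million years

Start − end for each: Oligocene 33.9 − 23.03 = 10.87; Holocene 0.0117 − 0 = 0.0117; Cisuralian 298.9 − 273.01 = 25.89; Paleocene 66 − 56 = 10; Eocene 56 − 33.9 = 22.1; Guadalupian 273.01 − 259.51 = 13.5; Pliocene 5.333 − 2.58 = 2.753; Terreneuvian 538.8 − 521 = 17.8.
Ranking these from shortest: Holocene < Pliocene < Paleocene < Oligocene < Guadalupian < Terreneuvian < Eocene < Cisuralian.
Position 3 in that ranking is Paleocene, which lasted 10 Myr.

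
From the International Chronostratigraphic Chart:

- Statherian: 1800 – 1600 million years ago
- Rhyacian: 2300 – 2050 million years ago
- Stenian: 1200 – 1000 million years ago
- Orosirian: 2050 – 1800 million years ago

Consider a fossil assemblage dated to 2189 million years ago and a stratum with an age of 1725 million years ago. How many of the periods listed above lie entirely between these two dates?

2189 Ma sits inside the Rhyacian (2300–2050) and 1725 Ma inside the Statherian (1800–1600); neither of those is wholly between the two dates.
The listed periods lying completely between them are Orosirian — 1 in all.

1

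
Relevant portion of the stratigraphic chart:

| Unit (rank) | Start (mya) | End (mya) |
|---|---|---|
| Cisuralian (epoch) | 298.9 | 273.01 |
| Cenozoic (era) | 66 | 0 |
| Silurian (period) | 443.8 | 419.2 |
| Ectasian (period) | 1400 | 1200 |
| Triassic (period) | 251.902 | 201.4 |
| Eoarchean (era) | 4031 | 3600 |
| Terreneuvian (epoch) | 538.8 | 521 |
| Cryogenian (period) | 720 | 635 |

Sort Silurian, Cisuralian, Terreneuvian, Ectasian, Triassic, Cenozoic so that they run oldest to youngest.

Ectasian → Terreneuvian → Silurian → Cisuralian → Triassic → Cenozoic

The oldest of these is Ectasian (starts 1400 Ma) and the youngest is Cenozoic (ends 0 Ma).
In between, by decreasing start age: Terreneuvian (538.8), Silurian (443.8), Cisuralian (298.9), Triassic (251.902).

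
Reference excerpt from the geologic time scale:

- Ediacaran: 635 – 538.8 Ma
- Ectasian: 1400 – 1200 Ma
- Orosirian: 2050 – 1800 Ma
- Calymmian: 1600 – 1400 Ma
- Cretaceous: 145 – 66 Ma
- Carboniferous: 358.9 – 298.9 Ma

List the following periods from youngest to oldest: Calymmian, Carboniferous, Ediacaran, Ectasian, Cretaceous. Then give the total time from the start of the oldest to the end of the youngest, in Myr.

Start ages (Ma): Calymmian 1600, Ectasian 1400, Ediacaran 635, Carboniferous 358.9, Cretaceous 145.
Ordered youngest to oldest: Cretaceous, Carboniferous, Ediacaran, Ectasian, Calymmian.
Span = 1600 − 66 = 1534 Myr.

Cretaceous → Carboniferous → Ediacaran → Ectasian → Calymmian; total span 1534 Myr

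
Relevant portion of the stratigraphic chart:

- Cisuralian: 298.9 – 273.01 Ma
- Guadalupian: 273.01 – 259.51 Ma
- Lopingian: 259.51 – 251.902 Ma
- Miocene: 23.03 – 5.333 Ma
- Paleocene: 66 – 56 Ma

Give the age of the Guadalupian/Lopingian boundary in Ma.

259.51 Ma

The Guadalupian ends and the Lopingian begins at 259.51 Ma.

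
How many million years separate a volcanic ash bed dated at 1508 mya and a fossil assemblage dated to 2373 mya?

2373 − 1508 = 865 million years.

865 million years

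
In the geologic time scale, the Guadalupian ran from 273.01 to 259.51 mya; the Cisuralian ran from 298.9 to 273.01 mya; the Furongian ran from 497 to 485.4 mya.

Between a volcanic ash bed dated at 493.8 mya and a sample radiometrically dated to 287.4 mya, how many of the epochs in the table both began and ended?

The older date is 493.8 Ma and the younger is 287.4 Ma.
No epoch both begins after 493.8 Ma and ends before 287.4 Ma, so the count is 0.

0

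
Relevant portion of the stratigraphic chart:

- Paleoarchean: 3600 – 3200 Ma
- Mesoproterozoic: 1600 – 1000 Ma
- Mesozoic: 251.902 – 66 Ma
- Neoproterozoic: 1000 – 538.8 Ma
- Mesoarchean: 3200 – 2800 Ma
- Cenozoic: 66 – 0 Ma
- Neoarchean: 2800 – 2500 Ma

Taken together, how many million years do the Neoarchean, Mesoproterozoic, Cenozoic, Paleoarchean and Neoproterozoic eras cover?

Each duration: Neoarchean = 300; Mesoproterozoic = 600; Cenozoic = 66; Paleoarchean = 400; Neoproterozoic = 461.2.
Sum: 300 + 600 + 66 + 400 + 461.2 = 1827.2 Myr.

1827.2 million years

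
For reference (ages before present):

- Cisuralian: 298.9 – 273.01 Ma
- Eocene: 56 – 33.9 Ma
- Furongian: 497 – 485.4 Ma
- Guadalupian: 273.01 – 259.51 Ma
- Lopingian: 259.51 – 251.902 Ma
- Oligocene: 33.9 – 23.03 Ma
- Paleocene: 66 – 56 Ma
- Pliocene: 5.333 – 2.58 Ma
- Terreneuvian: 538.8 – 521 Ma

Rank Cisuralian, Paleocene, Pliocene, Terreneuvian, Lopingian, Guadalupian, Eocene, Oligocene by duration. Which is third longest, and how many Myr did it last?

Start − end for each: Cisuralian 298.9 − 273.01 = 25.89; Paleocene 66 − 56 = 10; Pliocene 5.333 − 2.58 = 2.753; Terreneuvian 538.8 − 521 = 17.8; Lopingian 259.51 − 251.902 = 7.608; Guadalupian 273.01 − 259.51 = 13.5; Eocene 56 − 33.9 = 22.1; Oligocene 33.9 − 23.03 = 10.87.
Ranking these from longest: Cisuralian > Eocene > Terreneuvian > Guadalupian > Oligocene > Paleocene > Lopingian > Pliocene.
Position 3 in that ranking is Terreneuvian, which lasted 17.8 Myr.

Terreneuvian, 17.8 million years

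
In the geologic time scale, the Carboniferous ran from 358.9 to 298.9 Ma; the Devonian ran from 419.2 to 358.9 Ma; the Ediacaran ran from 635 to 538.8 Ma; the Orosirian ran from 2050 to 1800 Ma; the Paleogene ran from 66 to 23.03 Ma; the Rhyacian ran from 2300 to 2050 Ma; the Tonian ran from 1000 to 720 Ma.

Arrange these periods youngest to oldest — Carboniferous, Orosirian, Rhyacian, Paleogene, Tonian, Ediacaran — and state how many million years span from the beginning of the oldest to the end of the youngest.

Paleogene → Carboniferous → Ediacaran → Tonian → Orosirian → Rhyacian; total span 2276.97 Myr

Start ages (Ma): Rhyacian 2300, Orosirian 2050, Tonian 1000, Ediacaran 635, Carboniferous 358.9, Paleogene 66.
Ordered youngest to oldest: Paleogene, Carboniferous, Ediacaran, Tonian, Orosirian, Rhyacian.
Span = 2300 − 23.03 = 2276.97 Myr.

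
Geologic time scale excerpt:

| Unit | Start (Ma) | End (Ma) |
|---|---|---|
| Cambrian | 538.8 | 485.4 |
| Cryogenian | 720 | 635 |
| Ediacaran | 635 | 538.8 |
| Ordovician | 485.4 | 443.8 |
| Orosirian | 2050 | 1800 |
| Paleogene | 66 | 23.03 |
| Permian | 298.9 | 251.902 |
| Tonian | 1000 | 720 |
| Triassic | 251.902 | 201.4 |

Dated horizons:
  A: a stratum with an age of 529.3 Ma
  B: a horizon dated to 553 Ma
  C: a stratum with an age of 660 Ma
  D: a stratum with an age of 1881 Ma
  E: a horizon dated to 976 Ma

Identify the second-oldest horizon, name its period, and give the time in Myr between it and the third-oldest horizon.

E, in the Tonian; 316 million years to C

Larger Ma means older, so oldest first: D 1881 > E 976 > C 660 > B 553 > A 529.3.
Counting 2 along gives E (976 Ma); the excerpt puts that inside the Tonian, 1000–720 Ma.
Next in line is C (660 Ma), and 976 − 660 = 316 Myr.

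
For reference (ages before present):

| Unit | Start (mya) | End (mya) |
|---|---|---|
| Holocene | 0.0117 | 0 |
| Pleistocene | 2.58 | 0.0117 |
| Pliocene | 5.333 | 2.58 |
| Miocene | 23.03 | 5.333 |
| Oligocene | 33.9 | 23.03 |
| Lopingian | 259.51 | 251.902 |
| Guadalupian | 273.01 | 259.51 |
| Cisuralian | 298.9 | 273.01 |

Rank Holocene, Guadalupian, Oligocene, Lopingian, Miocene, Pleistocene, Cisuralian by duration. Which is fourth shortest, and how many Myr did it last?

Oligocene, 10.87 million years

Durations: Holocene 0.0117; Guadalupian 13.5; Oligocene 10.87; Lopingian 7.608; Miocene 17.697; Pleistocene 2.5683; Cisuralian 25.89 Myr.
Sorted shortest-first: Holocene (0.0117), Pleistocene (2.5683), Lopingian (7.608), Oligocene (10.87), Guadalupian (13.5), Miocene (17.697), Cisuralian (25.89).
The fourth shortest is Oligocene at 10.87 Myr.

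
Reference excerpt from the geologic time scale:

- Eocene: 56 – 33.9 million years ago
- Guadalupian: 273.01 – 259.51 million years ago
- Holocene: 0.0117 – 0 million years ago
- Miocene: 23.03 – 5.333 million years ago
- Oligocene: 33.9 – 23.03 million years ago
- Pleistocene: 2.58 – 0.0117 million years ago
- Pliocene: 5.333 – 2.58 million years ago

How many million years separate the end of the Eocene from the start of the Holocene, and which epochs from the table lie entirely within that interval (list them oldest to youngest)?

33.8883 million years; Oligocene, Miocene, Pliocene, Pleistocene

The Eocene closes at 33.9 Ma and the Holocene opens at 0.0117 Ma, so the interval is 33.9 − 0.0117 = 33.8883 Myr.
An epoch fits inside if it starts at or after 33.9 Ma and ends at or before 0.0117 Ma; oldest first that gives Oligocene, Miocene, Pliocene, Pleistocene.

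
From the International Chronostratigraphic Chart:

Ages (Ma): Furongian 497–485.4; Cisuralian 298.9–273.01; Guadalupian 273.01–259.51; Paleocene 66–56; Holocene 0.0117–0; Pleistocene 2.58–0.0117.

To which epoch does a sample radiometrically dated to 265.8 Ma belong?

265.8 Ma lies between 273.01 and 259.51 Ma, so it falls in the Guadalupian.

Guadalupian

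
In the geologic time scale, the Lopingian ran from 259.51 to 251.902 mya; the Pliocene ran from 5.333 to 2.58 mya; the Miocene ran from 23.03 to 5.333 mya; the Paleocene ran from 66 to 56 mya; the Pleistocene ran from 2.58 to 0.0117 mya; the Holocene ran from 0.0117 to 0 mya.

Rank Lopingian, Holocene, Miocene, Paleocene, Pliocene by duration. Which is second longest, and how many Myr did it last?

Start − end for each: Lopingian 259.51 − 251.902 = 7.608; Holocene 0.0117 − 0 = 0.0117; Miocene 23.03 − 5.333 = 17.697; Paleocene 66 − 56 = 10; Pliocene 5.333 − 2.58 = 2.753.
Ranking these from longest: Miocene > Paleocene > Lopingian > Pliocene > Holocene.
Position 2 in that ranking is Paleocene, which lasted 10 Myr.

Paleocene, 10 million years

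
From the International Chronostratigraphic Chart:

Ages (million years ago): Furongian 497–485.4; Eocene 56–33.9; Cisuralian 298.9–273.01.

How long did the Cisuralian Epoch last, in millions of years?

25.89 million years

298.9 − 273.01 = 25.89 million years.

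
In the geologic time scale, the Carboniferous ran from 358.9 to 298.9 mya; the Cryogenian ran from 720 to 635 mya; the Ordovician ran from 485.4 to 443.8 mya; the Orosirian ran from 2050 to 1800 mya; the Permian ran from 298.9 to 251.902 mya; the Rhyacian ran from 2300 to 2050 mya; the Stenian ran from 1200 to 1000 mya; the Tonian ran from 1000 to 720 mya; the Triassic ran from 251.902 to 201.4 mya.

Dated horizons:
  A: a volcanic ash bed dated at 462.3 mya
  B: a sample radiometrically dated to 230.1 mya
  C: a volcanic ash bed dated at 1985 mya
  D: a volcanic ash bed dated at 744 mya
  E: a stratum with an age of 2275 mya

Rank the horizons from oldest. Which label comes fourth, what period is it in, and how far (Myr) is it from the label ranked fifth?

Larger Ma means older, so oldest first: E 2275 > C 1985 > D 744 > A 462.3 > B 230.1.
Counting 4 along gives A (462.3 Ma); the excerpt puts that inside the Ordovician, 485.4–443.8 Ma.
Next in line is B (230.1 Ma), and 462.3 − 230.1 = 232.2 Myr.

A, in the Ordovician; 232.2 million years to B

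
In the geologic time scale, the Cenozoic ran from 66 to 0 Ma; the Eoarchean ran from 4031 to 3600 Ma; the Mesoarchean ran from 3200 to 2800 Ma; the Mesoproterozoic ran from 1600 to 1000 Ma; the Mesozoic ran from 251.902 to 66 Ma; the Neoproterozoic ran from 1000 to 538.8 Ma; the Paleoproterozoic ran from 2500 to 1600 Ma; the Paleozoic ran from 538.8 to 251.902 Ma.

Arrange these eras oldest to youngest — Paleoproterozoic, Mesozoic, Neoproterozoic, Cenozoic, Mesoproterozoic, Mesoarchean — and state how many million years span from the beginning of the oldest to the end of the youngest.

From the excerpt: Paleoproterozoic 2500–1600; Mesozoic 251.902–66; Neoproterozoic 1000–538.8; Cenozoic 66–0; Mesoproterozoic 1600–1000; Mesoarchean 3200–2800 (Ma).
Larger Ma is earlier, so the oldest is Mesoarchean and the youngest is Cenozoic; oldest to youngest: Mesoarchean, Paleoproterozoic, Mesoproterozoic, Neoproterozoic, Mesozoic, Cenozoic.
Oldest start 3200 minus youngest end 0 gives 3200 Myr overall.

Mesoarchean, Paleoproterozoic, Mesoproterozoic, Neoproterozoic, Mesozoic, Cenozoic; total span 3200 Myr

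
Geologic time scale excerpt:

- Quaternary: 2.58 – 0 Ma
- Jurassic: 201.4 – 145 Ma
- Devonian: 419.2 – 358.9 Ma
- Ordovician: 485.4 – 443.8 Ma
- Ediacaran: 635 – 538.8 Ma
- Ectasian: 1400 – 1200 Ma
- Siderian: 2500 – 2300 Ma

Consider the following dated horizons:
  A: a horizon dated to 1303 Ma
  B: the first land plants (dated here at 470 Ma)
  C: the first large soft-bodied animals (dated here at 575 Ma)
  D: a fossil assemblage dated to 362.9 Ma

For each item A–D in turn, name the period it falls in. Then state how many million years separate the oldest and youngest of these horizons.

Match each age against the start–end ranges in the excerpt: A = 1303 Ma → Ectasian (1400–1200); B = 470 Ma → Ordovician (485.4–443.8); C = 575 Ma → Ediacaran (635–538.8); D = 362.9 Ma → Devonian (419.2–358.9).
The largest age is 1303 Ma and the smallest is 362.9 Ma; their difference is 940.1 Myr.

A — Ectasian; B — Ordovician; C — Ediacaran; D — Devonian; span 940.1 million years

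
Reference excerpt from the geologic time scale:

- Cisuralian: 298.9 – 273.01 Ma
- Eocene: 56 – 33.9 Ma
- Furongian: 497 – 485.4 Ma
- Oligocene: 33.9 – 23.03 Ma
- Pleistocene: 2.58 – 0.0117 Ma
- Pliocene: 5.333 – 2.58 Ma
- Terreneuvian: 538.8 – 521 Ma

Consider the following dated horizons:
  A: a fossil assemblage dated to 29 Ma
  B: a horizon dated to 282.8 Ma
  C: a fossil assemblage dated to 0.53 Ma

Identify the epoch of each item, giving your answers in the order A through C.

Match each age against the start–end ranges in the excerpt: A = 29 Ma → Oligocene (33.9–23.03); B = 282.8 Ma → Cisuralian (298.9–273.01); C = 0.53 Ma → Pleistocene (2.58–0.0117).

A — Oligocene; B — Cisuralian; C — Pleistocene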